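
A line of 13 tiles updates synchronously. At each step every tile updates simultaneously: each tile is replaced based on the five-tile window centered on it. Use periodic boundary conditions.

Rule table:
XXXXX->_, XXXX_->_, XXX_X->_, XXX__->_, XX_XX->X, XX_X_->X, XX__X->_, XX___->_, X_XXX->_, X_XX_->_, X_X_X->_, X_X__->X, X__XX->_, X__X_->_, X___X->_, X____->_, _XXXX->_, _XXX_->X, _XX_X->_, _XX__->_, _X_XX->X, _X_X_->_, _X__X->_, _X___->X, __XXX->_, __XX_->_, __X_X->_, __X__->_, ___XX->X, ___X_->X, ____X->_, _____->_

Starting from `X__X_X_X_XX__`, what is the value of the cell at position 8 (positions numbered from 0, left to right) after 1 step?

X

________X____
position 8 holds X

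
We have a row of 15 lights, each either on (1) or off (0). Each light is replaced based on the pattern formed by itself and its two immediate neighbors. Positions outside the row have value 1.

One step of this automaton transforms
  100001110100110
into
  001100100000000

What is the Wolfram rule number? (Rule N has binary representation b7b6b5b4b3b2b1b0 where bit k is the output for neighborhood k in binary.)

position 6: 111 → 1  (bit 7 = 1)
position 0: 110 → 0  (bit 6 = 0)
position 8: 101 → 0  (bit 5 = 0)
position 1: 100 → 0  (bit 4 = 0)
position 5: 011 → 0  (bit 3 = 0)
position 9: 010 → 0  (bit 2 = 0)
position 4: 001 → 0  (bit 1 = 0)
position 2: 000 → 1  (bit 0 = 1)
bits b7..b0 = 10000001 = 129

129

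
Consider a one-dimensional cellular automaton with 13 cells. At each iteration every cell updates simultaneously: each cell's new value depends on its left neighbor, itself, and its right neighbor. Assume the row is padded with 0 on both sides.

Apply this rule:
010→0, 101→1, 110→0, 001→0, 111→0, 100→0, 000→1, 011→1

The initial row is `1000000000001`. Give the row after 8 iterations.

1000000010001

iteration 1: 0011111111100
iteration 2: 1010000000001
iteration 3: 0100111111100
iteration 4: 0000100000001
iteration 5: 1110001111100
iteration 6: 1000101000001
iteration 7: 0010010011100
iteration 8: 1000000010001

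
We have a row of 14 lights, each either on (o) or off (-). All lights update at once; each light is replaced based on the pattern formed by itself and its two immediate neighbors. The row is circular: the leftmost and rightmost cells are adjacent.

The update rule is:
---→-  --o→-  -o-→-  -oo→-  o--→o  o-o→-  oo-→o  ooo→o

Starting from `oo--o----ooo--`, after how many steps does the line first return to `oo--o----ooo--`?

step 1: -oo--o----ooo-
step 2: --oo--o----ooo
step 3: o--oo--o----oo
step 4: oo--oo--o----o
step 5: ooo--oo--o----
step 6: -ooo--oo--o---
step 7: --ooo--oo--o--
step 8: ---ooo--oo--o-
step 9: ----ooo--oo--o
step 10: o----ooo--oo--
step 11: -o----ooo--oo-
step 12: --o----ooo--oo
step 13: o--o----ooo--o
step 14: oo--o----ooo--

14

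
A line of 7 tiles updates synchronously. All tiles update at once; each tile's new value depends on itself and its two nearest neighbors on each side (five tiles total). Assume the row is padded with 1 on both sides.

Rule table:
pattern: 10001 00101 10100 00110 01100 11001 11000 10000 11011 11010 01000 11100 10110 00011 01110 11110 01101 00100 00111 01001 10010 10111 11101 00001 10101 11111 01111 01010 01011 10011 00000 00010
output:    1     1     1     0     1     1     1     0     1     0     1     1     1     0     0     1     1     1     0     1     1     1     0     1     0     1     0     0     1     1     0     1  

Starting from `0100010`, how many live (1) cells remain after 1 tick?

6

0111111
count of 1: 6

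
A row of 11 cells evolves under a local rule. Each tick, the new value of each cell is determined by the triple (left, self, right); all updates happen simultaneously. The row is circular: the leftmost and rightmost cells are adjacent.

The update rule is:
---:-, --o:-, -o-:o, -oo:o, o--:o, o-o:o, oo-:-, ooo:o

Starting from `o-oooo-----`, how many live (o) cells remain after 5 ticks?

ooooo-o----
oooo-ooo---
ooo-ooo-o--
oo-ooo-ooo-
o-ooo-ooo-o
count of o: 8

8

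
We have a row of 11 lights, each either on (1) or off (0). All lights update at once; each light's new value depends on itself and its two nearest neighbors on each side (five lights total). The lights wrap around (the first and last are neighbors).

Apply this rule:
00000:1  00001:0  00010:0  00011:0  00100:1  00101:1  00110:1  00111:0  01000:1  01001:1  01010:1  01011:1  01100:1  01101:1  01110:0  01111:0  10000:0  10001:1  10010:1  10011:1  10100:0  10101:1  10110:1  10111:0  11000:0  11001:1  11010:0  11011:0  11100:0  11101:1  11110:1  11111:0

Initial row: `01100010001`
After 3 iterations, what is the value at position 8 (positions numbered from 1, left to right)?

1

iteration 1: 11101011101
iteration 2: 01101100100
iteration 3: 01101111111
position 8 holds 1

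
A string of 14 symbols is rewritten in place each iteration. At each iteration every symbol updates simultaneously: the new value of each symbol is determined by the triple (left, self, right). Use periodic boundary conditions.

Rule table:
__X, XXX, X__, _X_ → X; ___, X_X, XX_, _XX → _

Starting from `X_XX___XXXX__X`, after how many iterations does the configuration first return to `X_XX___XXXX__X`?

____X_X_XX_XX_
___XX_X______X
X_X___XX____XX
__XX_X__X__X_X
XX___XXXXXXX_X
X_X_X_XXXXX___
X_X_X__XXX_X_X
__X_XXX_X__X__
_XX__X__XXXXX_
X__XXXXX_XXX_X
_XX_XXX___X___
X____X_X_XXX__
XX__XX_X__X_XX
X_XX___XXXX__X

14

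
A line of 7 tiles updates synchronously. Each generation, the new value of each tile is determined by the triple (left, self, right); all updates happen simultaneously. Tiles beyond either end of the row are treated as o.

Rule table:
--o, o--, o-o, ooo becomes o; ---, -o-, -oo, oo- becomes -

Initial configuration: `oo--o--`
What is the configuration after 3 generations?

o-oo-o-

generation 1: o-oo-oo
generation 2: -o--o-o
generation 3: o-oo-o-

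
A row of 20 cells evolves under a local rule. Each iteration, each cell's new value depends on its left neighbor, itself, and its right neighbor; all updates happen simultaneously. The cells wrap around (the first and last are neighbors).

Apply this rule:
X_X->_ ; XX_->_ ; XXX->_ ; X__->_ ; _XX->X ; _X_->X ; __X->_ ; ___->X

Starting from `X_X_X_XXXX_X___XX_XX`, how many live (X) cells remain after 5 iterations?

9

__X_X_X____X_X_X__X_
X_X_X_X_XX_X_X_X__X_
X_X_X_X_X__X_X_X__X_
X_X_X_X_X__X_X_X__X_  (fixed point — unchanged through iteration 5)
count of X: 9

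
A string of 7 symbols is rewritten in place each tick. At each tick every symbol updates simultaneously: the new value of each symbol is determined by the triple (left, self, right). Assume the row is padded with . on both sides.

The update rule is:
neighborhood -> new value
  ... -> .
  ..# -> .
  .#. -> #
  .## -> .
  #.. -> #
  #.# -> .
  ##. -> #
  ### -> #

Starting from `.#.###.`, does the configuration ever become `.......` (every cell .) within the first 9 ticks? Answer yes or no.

.#..###
.##..##
..##..#
...##.#
....#.#
....#.#  (fixed point — unchanged through tick 9)
tick 9 is ....#.#, still not uniform .

no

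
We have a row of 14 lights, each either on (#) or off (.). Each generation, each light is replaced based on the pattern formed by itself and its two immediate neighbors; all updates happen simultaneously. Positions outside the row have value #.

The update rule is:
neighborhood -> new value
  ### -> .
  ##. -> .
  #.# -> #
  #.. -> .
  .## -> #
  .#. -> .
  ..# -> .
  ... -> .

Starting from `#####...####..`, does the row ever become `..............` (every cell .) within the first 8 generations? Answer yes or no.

generation 1: ........#.....
generation 2: ..............
all cells are . at generation 2

yes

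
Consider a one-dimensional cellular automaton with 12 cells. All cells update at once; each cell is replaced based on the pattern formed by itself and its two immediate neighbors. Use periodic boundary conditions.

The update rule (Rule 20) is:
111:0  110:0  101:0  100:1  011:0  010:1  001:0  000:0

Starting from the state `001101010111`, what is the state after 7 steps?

010000000100

step 1: 100001010000
step 2: 110001011000
step 3: 001001000100
step 4: 001101100110
step 5: 000000010001
step 6: 100000011001
step 7: 010000000100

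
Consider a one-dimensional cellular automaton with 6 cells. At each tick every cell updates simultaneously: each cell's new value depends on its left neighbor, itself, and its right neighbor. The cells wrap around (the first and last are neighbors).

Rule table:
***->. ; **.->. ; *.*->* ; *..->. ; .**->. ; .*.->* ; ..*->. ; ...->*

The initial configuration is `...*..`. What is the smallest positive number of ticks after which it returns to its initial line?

**.*.*
..***.
*.....
*.***.
**...*
...*..

6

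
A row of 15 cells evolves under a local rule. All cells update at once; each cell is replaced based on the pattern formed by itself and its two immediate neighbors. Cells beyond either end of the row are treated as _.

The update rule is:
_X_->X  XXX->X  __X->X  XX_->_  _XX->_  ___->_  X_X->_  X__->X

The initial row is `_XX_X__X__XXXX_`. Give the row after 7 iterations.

__X__XX____XXXX

iteration 1: X___XXXXXX_XX_X
iteration 2: XX_X_XXXX_____X
iteration 3: ___X__XX_X___XX
iteration 4: __XXXX___XX_X__
iteration 5: _X_XX_X_X___XX_
iteration 6: XX____X_XX_X__X
iteration 7: __X__XX____XXXX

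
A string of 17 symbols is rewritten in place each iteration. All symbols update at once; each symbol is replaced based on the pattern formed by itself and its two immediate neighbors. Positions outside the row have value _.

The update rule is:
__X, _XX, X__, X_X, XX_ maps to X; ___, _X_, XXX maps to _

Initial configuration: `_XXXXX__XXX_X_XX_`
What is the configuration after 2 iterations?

XXX_XX__XXXXXX__X

XX___XXXX_XX_XXXX
XXX_XX__XXXXXX__X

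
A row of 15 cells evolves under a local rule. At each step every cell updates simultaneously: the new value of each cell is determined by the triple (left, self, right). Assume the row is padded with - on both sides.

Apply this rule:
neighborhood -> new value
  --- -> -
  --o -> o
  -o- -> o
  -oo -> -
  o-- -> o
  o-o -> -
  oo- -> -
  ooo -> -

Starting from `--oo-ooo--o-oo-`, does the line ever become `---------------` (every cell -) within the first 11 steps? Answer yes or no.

no

-o------ooo---o
ooo----o---o-oo
---o--ooo-oo---
--oooo------o--
-o----o----ooo-
ooo--ooo--o---o
---oo---oooo-oo
--o--o-o-------
-ooooo-oo------
o--------o-----
oo------ooo----
step 11 is oo------ooo----, still not uniform -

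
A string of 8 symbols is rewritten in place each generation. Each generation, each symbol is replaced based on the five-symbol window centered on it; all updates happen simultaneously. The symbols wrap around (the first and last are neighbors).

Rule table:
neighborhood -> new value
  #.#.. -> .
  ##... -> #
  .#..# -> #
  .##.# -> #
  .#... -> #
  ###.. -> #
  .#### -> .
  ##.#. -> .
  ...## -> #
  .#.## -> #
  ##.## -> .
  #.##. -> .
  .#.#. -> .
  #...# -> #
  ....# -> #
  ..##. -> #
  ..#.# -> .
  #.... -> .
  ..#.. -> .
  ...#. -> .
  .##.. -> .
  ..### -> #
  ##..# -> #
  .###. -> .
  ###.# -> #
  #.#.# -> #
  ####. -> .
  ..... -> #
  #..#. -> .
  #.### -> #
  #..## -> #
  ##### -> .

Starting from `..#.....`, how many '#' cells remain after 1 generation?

#..#.###
count of #: 5

5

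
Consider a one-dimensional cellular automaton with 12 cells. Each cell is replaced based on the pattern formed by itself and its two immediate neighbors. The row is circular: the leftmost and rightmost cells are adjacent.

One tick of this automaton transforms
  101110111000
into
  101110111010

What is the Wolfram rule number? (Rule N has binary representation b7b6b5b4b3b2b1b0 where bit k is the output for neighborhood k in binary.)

position 3: 111 → 1  (bit 7 = 1)
position 4: 110 → 1  (bit 6 = 1)
position 1: 101 → 0  (bit 5 = 0)
position 9: 100 → 0  (bit 4 = 0)
position 2: 011 → 1  (bit 3 = 1)
position 0: 010 → 1  (bit 2 = 1)
position 11: 001 → 0  (bit 1 = 0)
position 10: 000 → 1  (bit 0 = 1)
bits b7..b0 = 11001101 = 205

205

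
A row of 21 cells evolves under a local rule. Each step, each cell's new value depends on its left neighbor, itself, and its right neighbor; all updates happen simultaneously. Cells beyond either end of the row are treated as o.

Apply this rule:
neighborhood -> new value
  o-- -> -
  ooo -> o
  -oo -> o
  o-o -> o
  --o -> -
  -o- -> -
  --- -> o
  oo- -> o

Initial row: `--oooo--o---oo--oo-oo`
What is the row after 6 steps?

--oooo----o-oo--ooooo
--oooo-oo--ooo--ooooo
--ooooooo--ooo--ooooo
--ooooooo--ooo--ooooo  (fixed point — unchanged through step 6)

--ooooooo--ooo--ooooo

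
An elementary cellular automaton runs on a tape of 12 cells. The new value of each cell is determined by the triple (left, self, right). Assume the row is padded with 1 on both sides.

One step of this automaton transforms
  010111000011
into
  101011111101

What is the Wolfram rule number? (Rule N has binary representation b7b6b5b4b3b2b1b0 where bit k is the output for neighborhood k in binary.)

243

position 4: 111 → 1  (bit 7 = 1)
position 5: 110 → 1  (bit 6 = 1)
position 0: 101 → 1  (bit 5 = 1)
position 6: 100 → 1  (bit 4 = 1)
position 3: 011 → 0  (bit 3 = 0)
position 1: 010 → 0  (bit 2 = 0)
position 9: 001 → 1  (bit 1 = 1)
position 7: 000 → 1  (bit 0 = 1)
bits b7..b0 = 11110011 = 243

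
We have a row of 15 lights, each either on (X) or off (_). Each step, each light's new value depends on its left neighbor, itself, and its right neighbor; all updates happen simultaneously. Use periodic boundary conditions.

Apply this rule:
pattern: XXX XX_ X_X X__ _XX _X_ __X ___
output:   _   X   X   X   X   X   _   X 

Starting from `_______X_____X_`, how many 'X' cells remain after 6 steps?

step 1: XXXXXX_XXXXX_XX
step 2: _____XXX___XXX_
step 3: XXXX_X_XXX_X_XX
step 4: ___XXXXX_XXXXX_
step 5: XX_X___XXX___XX
step 6: _XXXXX_X_XXX_X_
count of X: 10

10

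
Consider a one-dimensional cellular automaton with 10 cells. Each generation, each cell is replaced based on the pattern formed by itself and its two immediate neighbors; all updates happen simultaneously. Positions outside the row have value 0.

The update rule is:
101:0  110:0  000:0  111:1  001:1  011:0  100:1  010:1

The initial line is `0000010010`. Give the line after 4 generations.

generation 1: 0000111111
generation 2: 0001011110
generation 3: 0011001101
generation 4: 0100110001

0100110001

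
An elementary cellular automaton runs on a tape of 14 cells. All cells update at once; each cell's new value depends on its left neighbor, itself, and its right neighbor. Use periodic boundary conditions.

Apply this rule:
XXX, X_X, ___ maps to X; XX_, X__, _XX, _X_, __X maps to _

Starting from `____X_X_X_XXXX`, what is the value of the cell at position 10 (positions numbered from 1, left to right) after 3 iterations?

X

_XX__X_X_X_XX_
______X_X_X___
XXXXX__X_X__XX
position 10 holds X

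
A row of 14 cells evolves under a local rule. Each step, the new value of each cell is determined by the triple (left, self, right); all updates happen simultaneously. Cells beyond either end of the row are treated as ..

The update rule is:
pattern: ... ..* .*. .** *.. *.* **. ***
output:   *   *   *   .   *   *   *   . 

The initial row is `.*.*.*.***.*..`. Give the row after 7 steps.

step 1: *******..*****
step 2: ......***....*
step 3: ******..******
step 4: .....***.....*
step 5: *****..*******
step 6: ....***......*
step 7: ****..********

****..********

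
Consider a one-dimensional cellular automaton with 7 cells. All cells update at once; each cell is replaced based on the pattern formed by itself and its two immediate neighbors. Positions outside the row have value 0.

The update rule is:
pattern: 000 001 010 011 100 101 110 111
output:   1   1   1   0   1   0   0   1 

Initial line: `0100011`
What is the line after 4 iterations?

1011111

iteration 1: 1111100
iteration 2: 0111011
iteration 3: 1010000
iteration 4: 1011111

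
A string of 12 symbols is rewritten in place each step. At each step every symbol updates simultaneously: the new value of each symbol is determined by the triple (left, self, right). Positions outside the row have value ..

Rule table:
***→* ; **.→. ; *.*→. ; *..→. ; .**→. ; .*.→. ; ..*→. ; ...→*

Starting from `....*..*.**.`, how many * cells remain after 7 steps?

8

***.........
.*..********
.....******.
****..****..
.**....**..*
....**......
***....*****
count of *: 8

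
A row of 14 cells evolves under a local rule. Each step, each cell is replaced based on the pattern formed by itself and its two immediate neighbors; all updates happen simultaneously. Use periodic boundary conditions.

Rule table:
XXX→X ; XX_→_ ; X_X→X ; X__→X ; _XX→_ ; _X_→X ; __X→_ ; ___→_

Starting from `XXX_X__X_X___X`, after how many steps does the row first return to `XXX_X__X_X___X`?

XX_XXX_XXXX___
__X_X_X_XX_X__
__XXXXXX__XXX_
___XXXX_X__X_X
X___XX_XXX_XXX
_X____X_X_X_XX
XXX___XXXXXX__
_X_X___XXXX_X_
_XXXX___XX_XXX
X_XX_X____X_X_
XX__XXX___XXXX
X_X__X_X___XXX
_XXX_XXXX___XX
X_X_X_XX_X____
XXXXXX__XXX___
_XXXX_X__X_X__
__XX_XXX_XXXX_
____X_X_X_XX_X
X___XXXXXX__XX
_X___XXXX_X__X
XXX___XX_XXX_X
XX_X____X_X_X_
__XXX___XXXXXX
X__X_X___XXXX_
XX_XXXX___XX_X
X_X_XX_X____X_
XXXX__XXX___XX
XXX_X__X_X___X

28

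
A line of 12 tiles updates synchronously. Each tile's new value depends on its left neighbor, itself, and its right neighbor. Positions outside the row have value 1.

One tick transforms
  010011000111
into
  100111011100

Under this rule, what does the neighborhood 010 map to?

0

At position 1 the neighborhood is 010; the next row has 0 there.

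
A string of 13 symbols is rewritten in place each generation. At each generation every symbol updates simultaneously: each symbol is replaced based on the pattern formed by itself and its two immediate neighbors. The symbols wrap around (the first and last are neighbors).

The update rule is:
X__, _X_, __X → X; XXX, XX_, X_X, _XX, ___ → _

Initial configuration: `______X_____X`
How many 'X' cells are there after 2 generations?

4

X____XXX___XX
_X__X___X_X__
count of X: 4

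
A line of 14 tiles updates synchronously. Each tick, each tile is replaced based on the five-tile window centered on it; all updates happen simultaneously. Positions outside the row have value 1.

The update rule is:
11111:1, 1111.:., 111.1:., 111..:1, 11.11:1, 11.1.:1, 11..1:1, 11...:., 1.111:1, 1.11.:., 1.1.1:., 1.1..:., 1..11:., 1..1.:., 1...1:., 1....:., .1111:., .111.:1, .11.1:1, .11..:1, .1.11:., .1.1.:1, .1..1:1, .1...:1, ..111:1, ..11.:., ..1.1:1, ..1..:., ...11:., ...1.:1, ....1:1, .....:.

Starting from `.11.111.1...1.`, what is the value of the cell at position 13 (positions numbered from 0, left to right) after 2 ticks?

1

1.1111.1.1.11.
.11...1.1...11
position 13 holds 1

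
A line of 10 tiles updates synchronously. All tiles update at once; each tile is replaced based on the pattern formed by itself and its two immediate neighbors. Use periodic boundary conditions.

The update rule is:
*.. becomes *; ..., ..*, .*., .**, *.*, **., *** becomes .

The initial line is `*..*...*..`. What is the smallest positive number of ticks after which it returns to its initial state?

.*..*...*.
..*..*...*
*..*..*...
.*..*..*..
..*..*..*.
...*..*..*
*...*..*..
.*...*..*.
..*...*..*
*..*...*..

10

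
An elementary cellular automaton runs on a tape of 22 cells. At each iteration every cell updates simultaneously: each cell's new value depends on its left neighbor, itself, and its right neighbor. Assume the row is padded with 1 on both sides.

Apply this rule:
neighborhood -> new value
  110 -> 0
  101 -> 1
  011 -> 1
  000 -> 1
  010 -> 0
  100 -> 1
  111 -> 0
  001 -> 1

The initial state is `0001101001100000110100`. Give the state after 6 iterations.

1111010111011111101011
0000101100110000010110
1111011011101111101101
0000110110011000011011
1111101101110111110110
0000011011001100001101

0000011011001100001101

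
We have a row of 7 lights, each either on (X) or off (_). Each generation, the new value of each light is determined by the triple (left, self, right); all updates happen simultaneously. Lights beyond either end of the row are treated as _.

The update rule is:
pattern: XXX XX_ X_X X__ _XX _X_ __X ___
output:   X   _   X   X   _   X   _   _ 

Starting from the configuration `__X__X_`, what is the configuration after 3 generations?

__XX_XX
____X__
____XX_

____XX_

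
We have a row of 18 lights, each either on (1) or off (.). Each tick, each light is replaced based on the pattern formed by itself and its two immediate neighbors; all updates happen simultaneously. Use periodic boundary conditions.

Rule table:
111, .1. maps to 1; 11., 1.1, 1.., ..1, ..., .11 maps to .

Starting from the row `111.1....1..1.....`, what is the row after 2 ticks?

.1..1....1..1.....
.1..1....1..1.....

.1..1....1..1.....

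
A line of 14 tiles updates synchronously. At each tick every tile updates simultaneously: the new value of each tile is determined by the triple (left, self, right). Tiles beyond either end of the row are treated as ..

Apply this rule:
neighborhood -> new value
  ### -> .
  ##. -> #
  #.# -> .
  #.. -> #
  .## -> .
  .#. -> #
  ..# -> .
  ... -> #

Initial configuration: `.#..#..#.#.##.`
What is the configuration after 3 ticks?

#.##.#.#..##.#

tick 1: .##.##.#.#..##
tick 2: ..#..#.#.##..#
tick 3: #.##.#.#..##.#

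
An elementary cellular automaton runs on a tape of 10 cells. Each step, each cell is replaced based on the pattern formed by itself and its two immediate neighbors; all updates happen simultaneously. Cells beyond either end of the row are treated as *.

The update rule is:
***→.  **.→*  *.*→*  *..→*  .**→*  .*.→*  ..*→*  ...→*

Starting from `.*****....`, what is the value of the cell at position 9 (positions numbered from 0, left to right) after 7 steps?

*

**...*****
.*****....  (repeats step 0; period 2)
step 7: **...*****
position 9 holds *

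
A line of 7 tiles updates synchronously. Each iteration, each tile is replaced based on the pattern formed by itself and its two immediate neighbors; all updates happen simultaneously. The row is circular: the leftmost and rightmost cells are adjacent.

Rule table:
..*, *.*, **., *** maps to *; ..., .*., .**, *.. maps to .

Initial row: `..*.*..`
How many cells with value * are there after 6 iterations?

iteration 1: .*.*...
iteration 2: *.*....
iteration 3: .*....*
iteration 4: *....*.
iteration 5: ....*.*
iteration 6: ...*.*.
count of *: 2

2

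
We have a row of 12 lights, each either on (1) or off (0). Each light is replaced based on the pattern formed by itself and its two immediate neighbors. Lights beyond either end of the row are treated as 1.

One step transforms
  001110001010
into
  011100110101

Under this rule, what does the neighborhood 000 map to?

At position 6 the neighborhood is 000; the next row has 1 there.

1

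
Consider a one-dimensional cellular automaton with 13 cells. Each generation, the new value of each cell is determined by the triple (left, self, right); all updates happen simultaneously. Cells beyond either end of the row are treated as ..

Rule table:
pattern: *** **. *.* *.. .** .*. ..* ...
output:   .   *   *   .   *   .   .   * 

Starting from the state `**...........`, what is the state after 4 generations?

generation 1: **.**********
generation 2: ****........*
generation 3: *..*.******..
generation 4: ....**....*.*

....**....*.*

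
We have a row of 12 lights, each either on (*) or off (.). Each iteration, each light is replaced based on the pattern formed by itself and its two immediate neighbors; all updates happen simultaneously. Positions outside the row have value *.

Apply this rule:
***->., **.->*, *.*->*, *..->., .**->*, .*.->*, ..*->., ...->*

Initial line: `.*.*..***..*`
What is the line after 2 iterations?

...*..***..*

****..*.*..*
...*..***..*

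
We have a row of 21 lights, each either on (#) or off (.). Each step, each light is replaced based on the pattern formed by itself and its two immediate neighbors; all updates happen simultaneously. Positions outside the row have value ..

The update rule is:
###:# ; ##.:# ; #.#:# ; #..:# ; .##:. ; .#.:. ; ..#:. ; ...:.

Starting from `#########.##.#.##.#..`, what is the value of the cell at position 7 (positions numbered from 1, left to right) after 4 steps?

.#########.##.#.##.#.
..#########.##.#.##.#
...#########.##.#.##.
....#########.##.#.##
position 7 holds #

#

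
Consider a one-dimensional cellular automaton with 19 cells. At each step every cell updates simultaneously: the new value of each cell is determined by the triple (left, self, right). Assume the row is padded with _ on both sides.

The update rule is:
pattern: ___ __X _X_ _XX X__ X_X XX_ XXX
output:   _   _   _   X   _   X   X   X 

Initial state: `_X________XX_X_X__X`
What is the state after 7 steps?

__________XXX_X____
__________XXXX_____
__________XXXX_____  (fixed point — unchanged through step 7)

__________XXXX_____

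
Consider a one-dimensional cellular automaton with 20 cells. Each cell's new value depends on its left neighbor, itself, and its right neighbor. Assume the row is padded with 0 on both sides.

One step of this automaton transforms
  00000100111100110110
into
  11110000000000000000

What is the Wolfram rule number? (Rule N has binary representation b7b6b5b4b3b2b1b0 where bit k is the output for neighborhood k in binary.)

1

position 9: 111 → 0  (bit 7 = 0)
position 11: 110 → 0  (bit 6 = 0)
position 16: 101 → 0  (bit 5 = 0)
position 6: 100 → 0  (bit 4 = 0)
position 8: 011 → 0  (bit 3 = 0)
position 5: 010 → 0  (bit 2 = 0)
position 4: 001 → 0  (bit 1 = 0)
position 0: 000 → 1  (bit 0 = 1)
bits b7..b0 = 00000001 = 1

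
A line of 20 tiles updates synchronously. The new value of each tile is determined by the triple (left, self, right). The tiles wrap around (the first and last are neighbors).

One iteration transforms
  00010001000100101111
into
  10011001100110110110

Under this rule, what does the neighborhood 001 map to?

0

At position 2 the neighborhood is 001; the next row has 0 there.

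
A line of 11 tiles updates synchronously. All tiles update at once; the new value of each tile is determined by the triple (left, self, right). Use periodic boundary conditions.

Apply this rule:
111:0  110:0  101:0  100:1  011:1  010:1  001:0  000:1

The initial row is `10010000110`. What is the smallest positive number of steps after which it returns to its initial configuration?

11011110100
10010000110

2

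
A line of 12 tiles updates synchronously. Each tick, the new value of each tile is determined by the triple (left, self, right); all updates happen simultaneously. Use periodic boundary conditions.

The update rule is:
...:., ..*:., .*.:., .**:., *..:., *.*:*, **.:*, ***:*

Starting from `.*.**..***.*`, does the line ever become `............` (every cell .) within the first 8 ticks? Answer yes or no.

*.*.*...***.
.*.*.....***
*.*.......**
**.........*
**..........
.*..........
............
all cells are . at tick 7

yes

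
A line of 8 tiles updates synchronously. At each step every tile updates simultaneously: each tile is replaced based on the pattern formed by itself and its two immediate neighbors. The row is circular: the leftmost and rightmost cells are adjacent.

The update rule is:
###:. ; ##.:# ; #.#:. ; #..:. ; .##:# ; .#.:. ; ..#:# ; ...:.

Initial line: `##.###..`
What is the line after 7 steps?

..#.....

step 1: ##.#.#.#
step 2: .#.....#
step 3: ......#.
step 4: .....#..
step 5: ....#...
step 6: ...#....
step 7: ..#.....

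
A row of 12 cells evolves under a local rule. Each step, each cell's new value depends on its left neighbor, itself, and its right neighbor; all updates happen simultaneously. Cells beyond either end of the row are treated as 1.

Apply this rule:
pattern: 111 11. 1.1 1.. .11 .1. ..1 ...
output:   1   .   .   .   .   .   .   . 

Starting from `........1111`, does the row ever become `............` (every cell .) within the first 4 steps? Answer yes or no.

.........111
..........11
...........1
............
all cells are . at step 4

yes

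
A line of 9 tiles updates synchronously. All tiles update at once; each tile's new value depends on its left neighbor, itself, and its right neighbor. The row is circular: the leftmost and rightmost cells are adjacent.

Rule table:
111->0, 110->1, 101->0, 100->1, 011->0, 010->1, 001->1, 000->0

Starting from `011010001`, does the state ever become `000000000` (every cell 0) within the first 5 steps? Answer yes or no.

001011011
111001001
001111110
010000011
011000101
step 5 is 011000101, still not uniform 0

no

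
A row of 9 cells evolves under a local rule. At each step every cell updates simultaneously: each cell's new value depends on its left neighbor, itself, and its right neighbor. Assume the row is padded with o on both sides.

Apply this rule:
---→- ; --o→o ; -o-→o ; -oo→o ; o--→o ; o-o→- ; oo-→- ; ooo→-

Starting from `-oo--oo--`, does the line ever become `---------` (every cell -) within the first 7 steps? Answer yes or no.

-o-ooo-oo
-o-o---o-
-o-oo-oo-
-o-o--o--
-o-oooooo
-o-o-----
-o-oo---o
step 7 is -o-oo---o, still not uniform -

no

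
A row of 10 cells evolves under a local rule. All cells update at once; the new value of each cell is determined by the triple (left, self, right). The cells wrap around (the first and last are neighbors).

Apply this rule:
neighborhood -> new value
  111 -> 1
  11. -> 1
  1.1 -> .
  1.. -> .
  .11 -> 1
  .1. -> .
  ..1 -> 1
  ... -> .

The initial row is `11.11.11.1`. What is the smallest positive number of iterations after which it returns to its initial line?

11.11.11.1

1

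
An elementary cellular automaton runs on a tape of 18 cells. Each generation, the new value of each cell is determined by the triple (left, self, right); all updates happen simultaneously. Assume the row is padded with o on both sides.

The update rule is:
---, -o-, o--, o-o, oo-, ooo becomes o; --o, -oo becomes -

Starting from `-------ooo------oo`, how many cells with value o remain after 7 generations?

oooooo--ooooooo--o
ooooooo--ooooooo--
oooooooo--ooooooo-
ooooooooo--ooooooo
oooooooooo--oooooo
ooooooooooo--ooooo
oooooooooooo--oooo
count of o: 16

16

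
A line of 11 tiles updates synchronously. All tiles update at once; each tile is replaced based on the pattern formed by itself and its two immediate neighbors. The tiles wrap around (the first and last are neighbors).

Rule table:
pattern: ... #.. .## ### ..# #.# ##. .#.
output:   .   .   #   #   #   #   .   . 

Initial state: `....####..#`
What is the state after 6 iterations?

...####..#.
..####..#..
.####..#...
####..#....
###..#....#
##..#....##

##..#....##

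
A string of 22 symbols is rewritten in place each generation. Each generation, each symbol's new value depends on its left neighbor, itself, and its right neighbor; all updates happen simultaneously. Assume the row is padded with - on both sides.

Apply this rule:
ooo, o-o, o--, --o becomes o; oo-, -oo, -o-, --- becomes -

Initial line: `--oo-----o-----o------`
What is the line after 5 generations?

-o--o---o-o---o-o-----
o-oo-o-o-o-o-o-o-o----
-o--o-o-o-o-o-o-o-o---
o-oo-o-o-o-o-o-o-o-o--
-o--o-o-o-o-o-o-o-o-o-

-o--o-o-o-o-o-o-o-o-o-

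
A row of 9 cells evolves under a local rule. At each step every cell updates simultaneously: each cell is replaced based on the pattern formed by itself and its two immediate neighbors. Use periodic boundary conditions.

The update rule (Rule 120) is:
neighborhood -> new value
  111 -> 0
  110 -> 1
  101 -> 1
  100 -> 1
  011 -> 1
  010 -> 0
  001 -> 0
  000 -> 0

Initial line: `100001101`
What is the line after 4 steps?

010110010

110001111
011001000
011100100
010110010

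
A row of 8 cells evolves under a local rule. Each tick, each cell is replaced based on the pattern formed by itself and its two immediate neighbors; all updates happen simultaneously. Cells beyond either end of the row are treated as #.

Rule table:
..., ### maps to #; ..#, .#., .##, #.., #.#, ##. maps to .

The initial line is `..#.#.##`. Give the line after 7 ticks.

tick 1: .......#
tick 2: .#####..
tick 3: ..###...
tick 4: ...#..#.
tick 5: .#......
tick 6: ...####.
tick 7: .#..##..

.#..##..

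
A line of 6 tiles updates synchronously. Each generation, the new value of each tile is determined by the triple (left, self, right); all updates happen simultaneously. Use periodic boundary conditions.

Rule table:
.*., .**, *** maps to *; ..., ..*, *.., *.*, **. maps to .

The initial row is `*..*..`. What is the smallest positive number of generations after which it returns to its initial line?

*..*..

1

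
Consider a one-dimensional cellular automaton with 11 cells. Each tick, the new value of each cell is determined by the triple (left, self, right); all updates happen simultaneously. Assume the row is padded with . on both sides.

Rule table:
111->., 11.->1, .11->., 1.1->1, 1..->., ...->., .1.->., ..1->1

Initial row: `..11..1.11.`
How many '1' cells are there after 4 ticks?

.1.1.1.1.1.
1.1.1.1.1..
.1.1.1.1...
1.1.1.1....
count of 1: 4

4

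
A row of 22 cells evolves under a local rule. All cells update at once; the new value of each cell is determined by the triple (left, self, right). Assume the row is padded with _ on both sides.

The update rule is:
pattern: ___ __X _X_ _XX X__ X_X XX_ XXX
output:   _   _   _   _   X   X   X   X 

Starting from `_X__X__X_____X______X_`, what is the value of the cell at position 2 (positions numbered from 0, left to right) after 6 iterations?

__X__X__X_____X______X
___X__X__X_____X______
____X__X__X_____X_____
_____X__X__X_____X____
______X__X__X_____X___
_______X__X__X_____X__
position 2 holds _

_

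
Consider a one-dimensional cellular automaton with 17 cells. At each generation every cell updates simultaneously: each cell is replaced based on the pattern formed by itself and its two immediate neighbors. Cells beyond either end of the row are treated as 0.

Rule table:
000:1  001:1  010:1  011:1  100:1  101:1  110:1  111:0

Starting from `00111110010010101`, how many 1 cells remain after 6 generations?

11100011111111111
10111110000000001
11100011111111111  (repeats generation 1; period 2)
generation 6: 10111110000000001
count of 1: 7

7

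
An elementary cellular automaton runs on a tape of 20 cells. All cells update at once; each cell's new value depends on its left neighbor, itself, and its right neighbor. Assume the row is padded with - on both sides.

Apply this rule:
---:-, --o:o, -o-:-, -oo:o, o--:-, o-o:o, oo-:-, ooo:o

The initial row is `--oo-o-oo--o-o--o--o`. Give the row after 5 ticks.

o-oo--o-o--o--o-----

-oo-o-oo--o-o--o--o-
oo-o-oo--o-o--o--o--
o-o-oo--o-o--o--o---
-o-oo--o-o--o--o----
o-oo--o-o--o--o-----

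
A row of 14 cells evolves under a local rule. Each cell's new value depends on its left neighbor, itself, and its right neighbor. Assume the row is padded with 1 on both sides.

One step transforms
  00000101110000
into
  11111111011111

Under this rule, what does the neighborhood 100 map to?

At position 0 the neighborhood is 100; the next row has 1 there.

1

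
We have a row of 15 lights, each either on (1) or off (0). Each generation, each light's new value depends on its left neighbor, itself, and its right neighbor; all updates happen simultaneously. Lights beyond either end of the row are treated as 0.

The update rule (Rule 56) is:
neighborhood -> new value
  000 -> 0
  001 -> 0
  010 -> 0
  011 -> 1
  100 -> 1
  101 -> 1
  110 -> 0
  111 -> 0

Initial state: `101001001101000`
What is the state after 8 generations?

000000001010010

010100101010100
001010010101010
000101001010101
000010100101010
000001010010101
000000101001010
000000010100101
000000001010010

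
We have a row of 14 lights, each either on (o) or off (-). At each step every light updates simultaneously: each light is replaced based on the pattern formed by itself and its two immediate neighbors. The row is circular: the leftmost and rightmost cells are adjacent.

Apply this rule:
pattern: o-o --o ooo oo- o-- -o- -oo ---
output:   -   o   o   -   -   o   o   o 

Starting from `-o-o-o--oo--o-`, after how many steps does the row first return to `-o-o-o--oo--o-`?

14

step 1: oo-o-o-oo--oo-
step 2: o--o-o-o--oo--
step 3: o-oo-o-o-oo--o
step 4: --o--o-o-o--oo
step 5: -oo-oo-o-o-oo-
step 6: oo--o--o-o-o--
step 7: o--oo-oo-o-o-o
step 8: --oo--o--o-o-o
step 9: -oo--oo-oo-o-o
step 10: -o--oo--o--o-o
step 11: -o-oo--oo-oo-o
step 12: -o-o--oo--o--o
step 13: -o-o-oo--oo-oo
step 14: -o-o-o--oo--o-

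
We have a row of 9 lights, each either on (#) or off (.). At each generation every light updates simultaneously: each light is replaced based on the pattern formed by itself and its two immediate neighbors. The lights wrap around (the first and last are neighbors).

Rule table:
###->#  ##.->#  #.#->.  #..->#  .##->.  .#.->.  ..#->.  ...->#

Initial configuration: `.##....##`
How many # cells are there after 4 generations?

generation 1: ..####..#
generation 2: #..####..
generation 3: .#..####.
generation 4: ..#..####
count of #: 5

5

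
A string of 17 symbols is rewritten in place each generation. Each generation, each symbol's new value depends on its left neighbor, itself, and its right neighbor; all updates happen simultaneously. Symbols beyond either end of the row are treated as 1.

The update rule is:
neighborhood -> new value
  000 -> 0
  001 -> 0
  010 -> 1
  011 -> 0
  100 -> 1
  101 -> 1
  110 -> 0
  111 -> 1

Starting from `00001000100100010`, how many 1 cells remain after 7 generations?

11

10001100110110011
01000010001001001
11100011001101100
11010000100010010
10111000110011011
01010100001000101
11111110001100110
count of 1: 11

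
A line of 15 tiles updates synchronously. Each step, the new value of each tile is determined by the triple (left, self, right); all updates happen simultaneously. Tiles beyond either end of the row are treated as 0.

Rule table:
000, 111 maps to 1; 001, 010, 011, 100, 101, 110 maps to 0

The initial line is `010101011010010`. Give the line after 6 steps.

000011111110000

000000000000000
111111111111111
011111111111110
001111111111100
100111111111001
000011111110000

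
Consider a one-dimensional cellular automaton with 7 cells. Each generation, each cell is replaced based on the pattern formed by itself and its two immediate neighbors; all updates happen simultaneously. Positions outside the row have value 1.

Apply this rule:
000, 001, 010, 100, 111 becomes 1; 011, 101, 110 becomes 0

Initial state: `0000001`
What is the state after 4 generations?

1111110
1111100
1111011
1110001

1110001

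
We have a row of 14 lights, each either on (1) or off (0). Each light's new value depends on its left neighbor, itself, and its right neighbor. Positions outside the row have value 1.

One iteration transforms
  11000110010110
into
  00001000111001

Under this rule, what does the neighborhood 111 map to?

0

At position 0 the neighborhood is 111; the next row has 0 there.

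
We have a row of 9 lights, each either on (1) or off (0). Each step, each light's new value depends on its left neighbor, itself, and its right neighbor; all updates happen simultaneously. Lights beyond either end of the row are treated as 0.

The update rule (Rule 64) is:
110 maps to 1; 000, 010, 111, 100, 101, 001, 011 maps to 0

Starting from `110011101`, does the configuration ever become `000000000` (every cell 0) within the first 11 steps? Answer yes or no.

010000100
000000000
all cells are 0 at step 2

yes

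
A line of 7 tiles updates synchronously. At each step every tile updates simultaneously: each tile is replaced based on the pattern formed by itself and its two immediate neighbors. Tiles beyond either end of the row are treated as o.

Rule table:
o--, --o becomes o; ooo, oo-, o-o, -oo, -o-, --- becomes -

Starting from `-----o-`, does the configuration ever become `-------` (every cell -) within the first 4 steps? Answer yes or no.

yes

o---o--
-o-o-oo
-------
all cells are - at step 3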